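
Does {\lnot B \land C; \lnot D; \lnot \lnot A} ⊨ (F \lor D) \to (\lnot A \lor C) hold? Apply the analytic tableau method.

Initial set: {T (\lnot B \land C); T \lnot D; T \lnot \lnot A; F ((F \lor D) \to (\lnot A \lor C))}.
T (\lnot B \land C): α-rule — add T \lnot B, T C.
T \lnot \lnot A: drop double negation, giving T A.
F ((F \lor D) \to (\lnot A \lor C)): α-rule — add T (F \lor D), F (\lnot A \lor C).
F (\lnot A \lor C): α-rule — add F \lnot A, F C.
× closes — contains both C and \lnot C.
All 1 branch closes.
Every branch closed, so the premises entail the conclusion.

Yes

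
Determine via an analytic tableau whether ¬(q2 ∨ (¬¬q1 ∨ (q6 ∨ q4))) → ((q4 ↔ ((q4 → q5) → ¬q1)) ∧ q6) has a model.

Initial set: {(¬(q2 ∨ (¬¬q1 ∨ (q6 ∨ q4))) → ((q4 ↔ ((q4 → q5) → ¬q1)) ∧ q6))}.
(¬(q2 ∨ (¬¬q1 ∨ (q6 ∨ q4))) → ((q4 ↔ ((q4 → q5) → ¬q1)) ∧ q6)): β-rule — branch into ¬¬(q2 ∨ (¬¬q1 ∨ (q6 ∨ q4)))  //  ((q4 ↔ ((q4 → q5) → ¬q1)) ∧ q6).
  branch 1 (add ¬¬(q2 ∨ (¬¬q1 ∨ (q6 ∨ q4)))):
    ¬¬(q2 ∨ (¬¬q1 ∨ (q6 ∨ q4))): β-rule — branch into q2  //  (¬¬q1 ∨ (q6 ∨ q4)).
      branch 1.1 (add q2):
        ○ open, literals {q2=true}.
      branch 1.2 (add (¬¬q1 ∨ (q6 ∨ q4))):
        (¬¬q1 ∨ (q6 ∨ q4)): β-rule — branch into ¬¬q1  //  (q6 ∨ q4).
          branch 1.2.1 (add ¬¬q1):
            ¬¬q1: drop double negation, giving q1.
            ○ open, literals {q1=true}.
          branch 1.2.2 (add (q6 ∨ q4)):
            (q6 ∨ q4): β-rule — branch into q6  //  q4.
              branch 1.2.2.1 (add q6):
                ○ open, literals {q6=true}.
              branch 1.2.2.2 (add q4):
                ○ open, literals {q4=true}.
  branch 2 (add ((q4 ↔ ((q4 → q5) → ¬q1)) ∧ q6)):
    ((q4 ↔ ((q4 → q5) → ¬q1)) ∧ q6): α-rule — add (q4 ↔ ((q4 → q5) → ¬q1)), q6.
    (q4 ↔ ((q4 → q5) → ¬q1)): β-rule — branch into q4, ((q4 → q5) → ¬q1)  //  ¬q4, ¬((q4 → q5) → ¬q1).
      branch 2.1 (add q4, ((q4 → q5) → ¬q1)):
        ((q4 → q5) → ¬q1): β-rule — branch into ¬(q4 → q5)  //  ¬q1.
          branch 2.1.1 (add ¬(q4 → q5)):
            ¬(q4 → q5): α-rule — add q4, ¬q5.
            ○ open, literals {q4=true, q5=false, q6=true}.
          branch 2.1.2 (add ¬q1):
            ○ open, literals {q1=false, q4=true, q6=true}.
      branch 2.2 (add ¬q4, ¬((q4 → q5) → ¬q1)):
        ¬((q4 → q5) → ¬q1): α-rule — add (q4 → q5), ¬¬q1.
        (q4 → q5): β-rule — branch into ¬q4  //  q5.
          branch 2.2.1 (add ¬q4):
            ○ open, literals {q1=true, q4=false, q6=true}.
          branch 2.2.2 (add q5):
            ○ open, literals {q1=true, q4=false, q5=true, q6=true}.
0 branches closed, 8 open.
An open branch gives a satisfying assignment: q2=true.

Satisfiable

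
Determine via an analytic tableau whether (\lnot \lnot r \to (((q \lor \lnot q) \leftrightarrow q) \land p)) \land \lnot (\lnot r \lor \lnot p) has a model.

Satisfiable

Initial set: {((\lnot \lnot r \to (((q \lor \lnot q) \leftrightarrow q) \land p)) \land \lnot (\lnot r \lor \lnot p))}.
((\lnot \lnot r \to (((q \lor \lnot q) \leftrightarrow q) \land p)) \land \lnot (\lnot r \lor \lnot p)): α-rule — add (\lnot \lnot r \to (((q \lor \lnot q) \leftrightarrow q) \land p)), \lnot (\lnot r \lor \lnot p).
\lnot (\lnot r \lor \lnot p): α-rule — add \lnot \lnot r, \lnot \lnot p.
(\lnot \lnot r \to (((q \lor \lnot q) \leftrightarrow q) \land p)): β-rule — branch into \lnot \lnot \lnot r  //  (((q \lor \lnot q) \leftrightarrow q) \land p).
  branch 1 (add \lnot \lnot \lnot r):
    \lnot \lnot \lnot r: drop double negation, giving \lnot r.
    × closes — contains both r and \lnot r.
  branch 2 (add (((q \lor \lnot q) \leftrightarrow q) \land p)):
    (((q \lor \lnot q) \leftrightarrow q) \land p): α-rule — add ((q \lor \lnot q) \leftrightarrow q), p.
    ((q \lor \lnot q) \leftrightarrow q): β-rule — branch into (q \lor \lnot q), q  //  \lnot (q \lor \lnot q), \lnot q.
      branch 2.1 (add (q \lor \lnot q), q):
        (q \lor \lnot q): β-rule — branch into q  //  \lnot q.
          branch 2.1.1 (add q):
            ○ open, literals {p=true, q=true, r=true}.
          branch 2.1.2 (add \lnot q):
            × closes — contains both q and \lnot q.
      branch 2.2 (add \lnot (q \lor \lnot q), \lnot q):
        \lnot (q \lor \lnot q): α-rule — add \lnot q, \lnot \lnot q.
        × closes — contains both q and \lnot q.
3 branches closed, 1 open.
An open branch gives a satisfying assignment: p=true, q=true, r=true.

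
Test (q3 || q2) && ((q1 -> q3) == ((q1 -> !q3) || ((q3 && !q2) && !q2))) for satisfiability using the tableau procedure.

Initial set: {T ((q3 || q2) && ((q1 -> q3) == ((q1 -> !q3) || ((q3 && !q2) && !q2))))}.
T ((q3 || q2) && ((q1 -> q3) == ((q1 -> !q3) || ((q3 && !q2) && !q2)))): α-rule — add T (q3 || q2), T ((q1 -> q3) == ((q1 -> !q3) || ((q3 && !q2) && !q2))).
T (q3 || q2): β-rule — branch into T q3  //  T q2.
  branch 1 (add T q3):
    T ((q1 -> q3) == ((q1 -> !q3) || ((q3 && !q2) && !q2))): β-rule — branch into T (q1 -> q3), T ((q1 -> !q3) || ((q3 && !q2) && !q2))  //  F (q1 -> q3), F ((q1 -> !q3) || ((q3 && !q2) && !q2)).
      branch 1.1 (add T (q1 -> q3), T ((q1 -> !q3) || ((q3 && !q2) && !q2))):
        T (q1 -> q3): β-rule — branch into F q1  //  T q3.
          branch 1.1.1 (add F q1):
            T ((q1 -> !q3) || ((q3 && !q2) && !q2)): β-rule — branch into T (q1 -> !q3)  //  T ((q3 && !q2) && !q2).
              branch 1.1.1.1 (add T (q1 -> !q3)):
                T (q1 -> !q3): β-rule — branch into F q1  //  T !q3.
                  branch 1.1.1.1.1 (add F q1):
                    ○ open, literals {q1=F, q3=T}.
                  branch 1.1.1.1.2 (add T !q3):
                    × closes — contains both q3 and !q3.
              branch 1.1.1.2 (add T ((q3 && !q2) && !q2)):
                T ((q3 && !q2) && !q2): α-rule — add T (q3 && !q2), T !q2.
                T (q3 && !q2): α-rule — add T q3, T !q2.
                ○ open, literals {q1=F, q2=F, q3=T}.
          branch 1.1.2 (add T q3):
            T ((q1 -> !q3) || ((q3 && !q2) && !q2)): β-rule — branch into T (q1 -> !q3)  //  T ((q3 && !q2) && !q2).
              branch 1.1.2.1 (add T (q1 -> !q3)):
                T (q1 -> !q3): β-rule — branch into F q1  //  T !q3.
                  branch 1.1.2.1.1 (add F q1):
                    ○ open, literals {q1=F, q3=T}.
                  branch 1.1.2.1.2 (add T !q3):
                    × closes — contains both q3 and !q3.
              branch 1.1.2.2 (add T ((q3 && !q2) && !q2)):
                T ((q3 && !q2) && !q2): α-rule — add T (q3 && !q2), T !q2.
                T (q3 && !q2): α-rule — add T q3, T !q2.
                ○ open, literals {q2=F, q3=T}.
      branch 1.2 (add F (q1 -> q3), F ((q1 -> !q3) || ((q3 && !q2) && !q2))):
        F (q1 -> q3): α-rule — add T q1, F q3.
        × closes — contains both q3 and !q3.
  branch 2 (add T q2):
    T ((q1 -> q3) == ((q1 -> !q3) || ((q3 && !q2) && !q2))): β-rule — branch into T (q1 -> q3), T ((q1 -> !q3) || ((q3 && !q2) && !q2))  //  F (q1 -> q3), F ((q1 -> !q3) || ((q3 && !q2) && !q2)).
      branch 2.1 (add T (q1 -> q3), T ((q1 -> !q3) || ((q3 && !q2) && !q2))):
        T (q1 -> q3): β-rule — branch into F q1  //  T q3.
          branch 2.1.1 (add F q1):
            T ((q1 -> !q3) || ((q3 && !q2) && !q2)): β-rule — branch into T (q1 -> !q3)  //  T ((q3 && !q2) && !q2).
              branch 2.1.1.1 (add T (q1 -> !q3)):
                T (q1 -> !q3): β-rule — branch into F q1  //  T !q3.
                  branch 2.1.1.1.1 (add F q1):
                    ○ open, literals {q1=F, q2=T}.
                  branch 2.1.1.1.2 (add T !q3):
                    ○ open, literals {q1=F, q2=T, q3=F}.
              branch 2.1.1.2 (add T ((q3 && !q2) && !q2)):
                T ((q3 && !q2) && !q2): α-rule — add T (q3 && !q2), T !q2.
                × closes — contains both q2 and !q2.
          branch 2.1.2 (add T q3):
            T ((q1 -> !q3) || ((q3 && !q2) && !q2)): β-rule — branch into T (q1 -> !q3)  //  T ((q3 && !q2) && !q2).
              branch 2.1.2.1 (add T (q1 -> !q3)):
                T (q1 -> !q3): β-rule — branch into F q1  //  T !q3.
                  branch 2.1.2.1.1 (add F q1):
                    ○ open, literals {q1=F, q2=T, q3=T}.
                  branch 2.1.2.1.2 (add T !q3):
                    × closes — contains both q3 and !q3.
              branch 2.1.2.2 (add T ((q3 && !q2) && !q2)):
                T ((q3 && !q2) && !q2): α-rule — add T (q3 && !q2), T !q2.
                × closes — contains both q2 and !q2.
      branch 2.2 (add F (q1 -> q3), F ((q1 -> !q3) || ((q3 && !q2) && !q2))):
        F (q1 -> q3): α-rule — add T q1, F q3.
        F ((q1 -> !q3) || ((q3 && !q2) && !q2)): α-rule — add F (q1 -> !q3), F ((q3 && !q2) && !q2).
        F (q1 -> !q3): α-rule — add T q1, F !q3.
        × closes — contains both q3 and !q3.
7 branches closed, 7 open.
An open branch gives a satisfying assignment: q1=F, q3=T.

Satisfiable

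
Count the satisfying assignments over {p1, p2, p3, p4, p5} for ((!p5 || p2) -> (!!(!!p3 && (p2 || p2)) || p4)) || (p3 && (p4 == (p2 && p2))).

Initial set: {(((!p5 || p2) -> (!!(!!p3 && (p2 || p2)) || p4)) || (p3 && (p4 == (p2 && p2))))}.
(((!p5 || p2) -> (!!(!!p3 && (p2 || p2)) || p4)) || (p3 && (p4 == (p2 && p2)))): β-rule — branch into ((!p5 || p2) -> (!!(!!p3 && (p2 || p2)) || p4))  //  (p3 && (p4 == (p2 && p2))).
  branch 1 (add ((!p5 || p2) -> (!!(!!p3 && (p2 || p2)) || p4))):
    ((!p5 || p2) -> (!!(!!p3 && (p2 || p2)) || p4)): β-rule — branch into !(!p5 || p2)  //  (!!(!!p3 && (p2 || p2)) || p4).
      branch 1.1 (add !(!p5 || p2)):
        !(!p5 || p2): α-rule — add !!p5, !p2.
        ○ open, literals {p2=F, p5=T}.
      branch 1.2 (add (!!(!!p3 && (p2 || p2)) || p4)):
        (!!(!!p3 && (p2 || p2)) || p4): β-rule — branch into !!(!!p3 && (p2 || p2))  //  p4.
          branch 1.2.1 (add !!(!!p3 && (p2 || p2))):
            !!(!!p3 && (p2 || p2)): drop double negation, giving (!!p3 && (p2 || p2)).
            (!!p3 && (p2 || p2)): α-rule — add !!p3, (p2 || p2).
            !!p3: drop double negation, giving p3.
            (p2 || p2): β-rule — branch into p2  //  p2.
              branch 1.2.1.1 (add p2):
                ○ open, literals {p2=T, p3=T}.
              branch 1.2.1.2 (add p2):
                ○ open, literals {p2=T, p3=T}.
          branch 1.2.2 (add p4):
            ○ open, literals {p4=T}.
  branch 2 (add (p3 && (p4 == (p2 && p2)))):
    (p3 && (p4 == (p2 && p2))): α-rule — add p3, (p4 == (p2 && p2)).
    (p4 == (p2 && p2)): β-rule — branch into p4, (p2 && p2)  //  !p4, !(p2 && p2).
      branch 2.1 (add p4, (p2 && p2)):
        (p2 && p2): α-rule — add p2, p2.
        ○ open, literals {p2=T, p3=T, p4=T}.
      branch 2.2 (add !p4, !(p2 && p2)):
        !(p2 && p2): β-rule — branch into !p2  //  !p2.
          branch 2.2.1 (add !p2):
            ○ open, literals {p2=F, p3=T, p4=F}.
          branch 2.2.2 (add !p2):
            ○ open, literals {p2=F, p3=T, p4=F}.
0 branches closed, 7 open.
Each open branch fixes some atoms; the unmentioned ones are free. Counting distinct full assignments: branch {p2=F, p5=T} (p1, p3, p4) contributes 8 new; branch {p2=T, p3=T} (p1, p4, p5) contributes 8 new; branch {p2=T, p3=T} (p1, p4, p5) contributes 0 new; branch {p4=T} (p1, p2, p3, p5) contributes 8 new; branch {p2=T, p3=T, p4=T} (p1, p5) contributes 0 new; branch {p2=F, p3=T, p4=F} (p1, p5) contributes 2 new; branch {p2=F, p3=T, p4=F} (p1, p5) contributes 0 new. Total: 26.

26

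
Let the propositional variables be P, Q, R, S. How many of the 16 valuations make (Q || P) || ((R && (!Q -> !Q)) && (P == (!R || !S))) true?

Initial set: {T ((Q || P) || ((R && (!Q -> !Q)) && (P == (!R || !S))))}.
T ((Q || P) || ((R && (!Q -> !Q)) && (P == (!R || !S)))): β-rule — branch into T (Q || P)  //  T ((R && (!Q -> !Q)) && (P == (!R || !S))).
  branch 1 (add T (Q || P)):
    T (Q || P): β-rule — branch into T Q  //  T P.
      branch 1.1 (add T Q):
        ○ open, literals {Q=1}.
      branch 1.2 (add T P):
        ○ open, literals {P=1}.
  branch 2 (add T ((R && (!Q -> !Q)) && (P == (!R || !S)))):
    T ((R && (!Q -> !Q)) && (P == (!R || !S))): α-rule — add T (R && (!Q -> !Q)), T (P == (!R || !S)).
    T (R && (!Q -> !Q)): α-rule — add T R, T (!Q -> !Q).
    T (P == (!R || !S)): β-rule — branch into T P, T (!R || !S)  //  F P, F (!R || !S).
      branch 2.1 (add T P, T (!R || !S)):
        T (!Q -> !Q): β-rule — branch into F !Q  //  T !Q.
          branch 2.1.1 (add F !Q):
            T (!R || !S): β-rule — branch into T !R  //  T !S.
              branch 2.1.1.1 (add T !R):
                × closes — contains both R and !R.
              branch 2.1.1.2 (add T !S):
                ○ open, literals {P=1, Q=1, R=1, S=0}.
          branch 2.1.2 (add T !Q):
            T (!R || !S): β-rule — branch into T !R  //  T !S.
              branch 2.1.2.1 (add T !R):
                × closes — contains both R and !R.
              branch 2.1.2.2 (add T !S):
                ○ open, literals {P=1, Q=0, R=1, S=0}.
      branch 2.2 (add F P, F (!R || !S)):
        F (!R || !S): α-rule — add F !R, F !S.
        T (!Q -> !Q): β-rule — branch into F !Q  //  T !Q.
          branch 2.2.1 (add F !Q):
            ○ open, literals {P=0, Q=1, R=1, S=1}.
          branch 2.2.2 (add T !Q):
            ○ open, literals {P=0, Q=0, R=1, S=1}.
2 branches closed, 6 open.
Each open branch fixes some atoms; the unmentioned ones are free. Counting distinct full assignments: branch {Q=1} (P, R, S) contributes 8 new; branch {P=1} (Q, R, S) contributes 4 new; branch {P=1, Q=1, R=1, S=0} (none free) contributes 0 new; branch {P=1, Q=0, R=1, S=0} (none free) contributes 0 new; branch {P=0, Q=1, R=1, S=1} (none free) contributes 0 new; branch {P=0, Q=0, R=1, S=1} (none free) contributes 1 new. Total: 13.

13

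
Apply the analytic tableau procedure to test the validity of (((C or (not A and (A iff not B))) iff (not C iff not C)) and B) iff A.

Assume the negation and expand:
Initial set: {not ((((C or (not A and (A iff not B))) iff (not C iff not C)) and B) iff A)}.
not ((((C or (not A and (A iff not B))) iff (not C iff not C)) and B) iff A): β-rule — branch into (((C or (not A and (A iff not B))) iff (not C iff not C)) and B), not A  //  not (((C or (not A and (A iff not B))) iff (not C iff not C)) and B), A.
  branch 1 (add (((C or (not A and (A iff not B))) iff (not C iff not C)) and B), not A):
    (((C or (not A and (A iff not B))) iff (not C iff not C)) and B): α-rule — add ((C or (not A and (A iff not B))) iff (not C iff not C)), B.
    ((C or (not A and (A iff not B))) iff (not C iff not C)): β-rule — branch into (C or (not A and (A iff not B))), (not C iff not C)  //  not (C or (not A and (A iff not B))), not (not C iff not C).
      branch 1.1 (add (C or (not A and (A iff not B))), (not C iff not C)):
        (C or (not A and (A iff not B))): β-rule — branch into C  //  (not A and (A iff not B)).
          branch 1.1.1 (add C):
            (not C iff not C): β-rule — branch into not C, not C  //  not not C, not not C.
              branch 1.1.1.1 (add not C, not C):
                × closes — contains both C and not C.
              branch 1.1.1.2 (add not not C, not not C):
                ○ open, literals {A=F, B=T, C=T}.
          branch 1.1.2 (add (not A and (A iff not B))):
            (not A and (A iff not B)): α-rule — add not A, (A iff not B).
            (not C iff not C): β-rule — branch into not C, not C  //  not not C, not not C.
              branch 1.1.2.1 (add not C, not C):
                (A iff not B): β-rule — branch into A, not B  //  not A, not not B.
                  branch 1.1.2.1.1 (add A, not B):
                    × closes — contains both A and not A.
                  branch 1.1.2.1.2 (add not A, not not B):
                    ○ open, literals {A=F, B=T, C=F}.
              branch 1.1.2.2 (add not not C, not not C):
                (A iff not B): β-rule — branch into A, not B  //  not A, not not B.
                  branch 1.1.2.2.1 (add A, not B):
                    × closes — contains both A and not A.
                  branch 1.1.2.2.2 (add not A, not not B):
                    ○ open, literals {A=F, B=T, C=T}.
      branch 1.2 (add not (C or (not A and (A iff not B))), not (not C iff not C)):
        not (C or (not A and (A iff not B))): α-rule — add not C, not (not A and (A iff not B)).
        not (not C iff not C): β-rule — branch into not C, not not C  //  not not C, not C.
          branch 1.2.1 (add not C, not not C):
            × closes — contains both C and not C.
          branch 1.2.2 (add not not C, not C):
            × closes — contains both C and not C.
  branch 2 (add not (((C or (not A and (A iff not B))) iff (not C iff not C)) and B), A):
    not (((C or (not A and (A iff not B))) iff (not C iff not C)) and B): β-rule — branch into not ((C or (not A and (A iff not B))) iff (not C iff not C))  //  not B.
      branch 2.1 (add not ((C or (not A and (A iff not B))) iff (not C iff not C))):
        not ((C or (not A and (A iff not B))) iff (not C iff not C)): β-rule — branch into (C or (not A and (A iff not B))), not (not C iff not C)  //  not (C or (not A and (A iff not B))), (not C iff not C).
          branch 2.1.1 (add (C or (not A and (A iff not B))), not (not C iff not C)):
            (C or (not A and (A iff not B))): β-rule — branch into C  //  (not A and (A iff not B)).
              branch 2.1.1.1 (add C):
                not (not C iff not C): β-rule — branch into not C, not not C  //  not not C, not C.
                  branch 2.1.1.1.1 (add not C, not not C):
                    × closes — contains both C and not C.
                  branch 2.1.1.1.2 (add not not C, not C):
                    × closes — contains both C and not C.
              branch 2.1.1.2 (add (not A and (A iff not B))):
                (not A and (A iff not B)): α-rule — add not A, (A iff not B).
                × closes — contains both A and not A.
          branch 2.1.2 (add not (C or (not A and (A iff not B))), (not C iff not C)):
            not (C or (not A and (A iff not B))): α-rule — add not C, not (not A and (A iff not B)).
            (not C iff not C): β-rule — branch into not C, not C  //  not not C, not not C.
              branch 2.1.2.1 (add not C, not C):
                not (not A and (A iff not B)): β-rule — branch into not not A  //  not (A iff not B).
                  branch 2.1.2.1.1 (add not not A):
                    ○ open, literals {A=T, C=F}.
                  branch 2.1.2.1.2 (add not (A iff not B)):
                    not (A iff not B): β-rule — branch into A, not not B  //  not A, not B.
                      branch 2.1.2.1.2.1 (add A, not not B):
                        ○ open, literals {A=T, B=T, C=F}.
                      branch 2.1.2.1.2.2 (add not A, not B):
                        × closes — contains both A and not A.
              branch 2.1.2.2 (add not not C, not not C):
                × closes — contains both C and not C.
      branch 2.2 (add not B):
        ○ open, literals {A=T, B=F}.
10 branches closed, 6 open.
An open branch gives a countermodel: A=F, B=T, C=T (unmentioned atoms arbitrary); under it the original formula is false.

Not valid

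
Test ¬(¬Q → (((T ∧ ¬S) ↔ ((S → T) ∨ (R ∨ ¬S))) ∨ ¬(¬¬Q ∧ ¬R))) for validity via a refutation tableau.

Assume the negation and expand:
Initial set: {¬¬(¬Q → (((T ∧ ¬S) ↔ ((S → T) ∨ (R ∨ ¬S))) ∨ ¬(¬¬Q ∧ ¬R)))}.
¬¬(¬Q → (((T ∧ ¬S) ↔ ((S → T) ∨ (R ∨ ¬S))) ∨ ¬(¬¬Q ∧ ¬R))): β-rule — branch into ¬¬Q  //  (((T ∧ ¬S) ↔ ((S → T) ∨ (R ∨ ¬S))) ∨ ¬(¬¬Q ∧ ¬R)).
  branch 1 (add ¬¬Q):
    ○ open, literals {Q=T}.
  branch 2 (add (((T ∧ ¬S) ↔ ((S → T) ∨ (R ∨ ¬S))) ∨ ¬(¬¬Q ∧ ¬R))):
    (((T ∧ ¬S) ↔ ((S → T) ∨ (R ∨ ¬S))) ∨ ¬(¬¬Q ∧ ¬R)): β-rule — branch into ((T ∧ ¬S) ↔ ((S → T) ∨ (R ∨ ¬S)))  //  ¬(¬¬Q ∧ ¬R).
      branch 2.1 (add ((T ∧ ¬S) ↔ ((S → T) ∨ (R ∨ ¬S)))):
        ((T ∧ ¬S) ↔ ((S → T) ∨ (R ∨ ¬S))): β-rule — branch into (T ∧ ¬S), ((S → T) ∨ (R ∨ ¬S))  //  ¬(T ∧ ¬S), ¬((S → T) ∨ (R ∨ ¬S)).
          branch 2.1.1 (add (T ∧ ¬S), ((S → T) ∨ (R ∨ ¬S))):
            (T ∧ ¬S): α-rule — add T, ¬S.
            ((S → T) ∨ (R ∨ ¬S)): β-rule — branch into (S → T)  //  (R ∨ ¬S).
              branch 2.1.1.1 (add (S → T)):
                (S → T): β-rule — branch into ¬S  //  T.
                  branch 2.1.1.1.1 (add ¬S):
                    ○ open, literals {S=F, T=T}.
                  branch 2.1.1.1.2 (add T):
                    ○ open, literals {S=F, T=T}.
              branch 2.1.1.2 (add (R ∨ ¬S)):
                (R ∨ ¬S): β-rule — branch into R  //  ¬S.
                  branch 2.1.1.2.1 (add R):
                    ○ open, literals {R=T, S=F, T=T}.
                  branch 2.1.1.2.2 (add ¬S):
                    ○ open, literals {S=F, T=T}.
          branch 2.1.2 (add ¬(T ∧ ¬S), ¬((S → T) ∨ (R ∨ ¬S))):
            ¬((S → T) ∨ (R ∨ ¬S)): α-rule — add ¬(S → T), ¬(R ∨ ¬S).
            ¬(S → T): α-rule — add S, ¬T.
            ¬(R ∨ ¬S): α-rule — add ¬R, ¬¬S.
            ¬(T ∧ ¬S): β-rule — branch into ¬T  //  ¬¬S.
              branch 2.1.2.1 (add ¬T):
                ○ open, literals {R=F, S=T, T=F}.
              branch 2.1.2.2 (add ¬¬S):
                ○ open, literals {R=F, S=T, T=F}.
      branch 2.2 (add ¬(¬¬Q ∧ ¬R)):
        ¬(¬¬Q ∧ ¬R): β-rule — branch into ¬¬¬Q  //  ¬¬R.
          branch 2.2.1 (add ¬¬¬Q):
            ¬¬¬Q: drop double negation, giving ¬Q.
            ○ open, literals {Q=F}.
          branch 2.2.2 (add ¬¬R):
            ○ open, literals {R=T}.
0 branches closed, 9 open.
An open branch gives a countermodel: Q=T (unmentioned atoms arbitrary); under it the original formula is false.

Not valid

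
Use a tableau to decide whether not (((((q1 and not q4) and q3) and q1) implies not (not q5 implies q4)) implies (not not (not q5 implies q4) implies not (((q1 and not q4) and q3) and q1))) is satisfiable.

Initial set: {not (((((q1 and not q4) and q3) and q1) implies not (not q5 implies q4)) implies (not not (not q5 implies q4) implies not (((q1 and not q4) and q3) and q1)))}.
not (((((q1 and not q4) and q3) and q1) implies not (not q5 implies q4)) implies (not not (not q5 implies q4) implies not (((q1 and not q4) and q3) and q1))): α-rule — add ((((q1 and not q4) and q3) and q1) implies not (not q5 implies q4)), not (not not (not q5 implies q4) implies not (((q1 and not q4) and q3) and q1)).
not (not not (not q5 implies q4) implies not (((q1 and not q4) and q3) and q1)): α-rule — add not not (not q5 implies q4), not not (((q1 and not q4) and q3) and q1).
not not (not q5 implies q4): drop double negation, giving (not q5 implies q4).
not not (((q1 and not q4) and q3) and q1): α-rule — add ((q1 and not q4) and q3), q1.
((q1 and not q4) and q3): α-rule — add (q1 and not q4), q3.
(q1 and not q4): α-rule — add q1, not q4.
((((q1 and not q4) and q3) and q1) implies not (not q5 implies q4)): β-rule — branch into not (((q1 and not q4) and q3) and q1)  //  not (not q5 implies q4).
  branch 1 (add not (((q1 and not q4) and q3) and q1)):
    (not q5 implies q4): β-rule — branch into not not q5  //  q4.
      branch 1.1 (add not not q5):
        not (((q1 and not q4) and q3) and q1): β-rule — branch into not ((q1 and not q4) and q3)  //  not q1.
          branch 1.1.1 (add not ((q1 and not q4) and q3)):
            not ((q1 and not q4) and q3): β-rule — branch into not (q1 and not q4)  //  not q3.
              branch 1.1.1.1 (add not (q1 and not q4)):
                not (q1 and not q4): β-rule — branch into not q1  //  not not q4.
                  branch 1.1.1.1.1 (add not q1):
                    × closes — contains both q1 and not q1.
                  branch 1.1.1.1.2 (add not not q4):
                    × closes — contains both q4 and not q4.
              branch 1.1.1.2 (add not q3):
                × closes — contains both q3 and not q3.
          branch 1.1.2 (add not q1):
            × closes — contains both q1 and not q1.
      branch 1.2 (add q4):
        × closes — contains both q4 and not q4.
  branch 2 (add not (not q5 implies q4)):
    not (not q5 implies q4): α-rule — add not q5, not q4.
    (not q5 implies q4): β-rule — branch into not not q5  //  q4.
      branch 2.1 (add not not q5):
        × closes — contains both q5 and not q5.
      branch 2.2 (add q4):
        × closes — contains both q4 and not q4.
All 7 branches close.
Every branch closed; the formula is unsatisfiable.

Unsatisfiable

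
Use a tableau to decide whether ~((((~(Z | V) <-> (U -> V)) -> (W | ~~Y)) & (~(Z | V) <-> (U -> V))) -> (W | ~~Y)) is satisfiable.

Initial set: {T ~((((~(Z | V) <-> (U -> V)) -> (W | ~~Y)) & (~(Z | V) <-> (U -> V))) -> (W | ~~Y))}.
T ~((((~(Z | V) <-> (U -> V)) -> (W | ~~Y)) & (~(Z | V) <-> (U -> V))) -> (W | ~~Y)): α-rule — add T (((~(Z | V) <-> (U -> V)) -> (W | ~~Y)) & (~(Z | V) <-> (U -> V))), F (W | ~~Y).
T (((~(Z | V) <-> (U -> V)) -> (W | ~~Y)) & (~(Z | V) <-> (U -> V))): α-rule — add T ((~(Z | V) <-> (U -> V)) -> (W | ~~Y)), T (~(Z | V) <-> (U -> V)).
F (W | ~~Y): α-rule — add F W, F ~~Y.
F ~~Y: drop double negation, giving F Y.
T ((~(Z | V) <-> (U -> V)) -> (W | ~~Y)): β-rule — branch into F (~(Z | V) <-> (U -> V))  //  T (W | ~~Y).
  branch 1 (add F (~(Z | V) <-> (U -> V))):
    T (~(Z | V) <-> (U -> V)): β-rule — branch into T ~(Z | V), T (U -> V)  //  F ~(Z | V), F (U -> V).
      branch 1.1 (add T ~(Z | V), T (U -> V)):
        T ~(Z | V): α-rule — add F Z, F V.
        F (~(Z | V) <-> (U -> V)): β-rule — branch into T ~(Z | V), F (U -> V)  //  F ~(Z | V), T (U -> V).
          branch 1.1.1 (add T ~(Z | V), F (U -> V)):
            T ~(Z | V): α-rule — add F Z, F V.
            F (U -> V): α-rule — add T U, F V.
            T (U -> V): β-rule — branch into F U  //  T V.
              branch 1.1.1.1 (add F U):
                × closes — contains both U and ~U.
              branch 1.1.1.2 (add T V):
                × closes — contains both V and ~V.
          branch 1.1.2 (add F ~(Z | V), T (U -> V)):
            T (U -> V): β-rule — branch into F U  //  T V.
              branch 1.1.2.1 (add F U):
                F ~(Z | V): β-rule — branch into T Z  //  T V.
                  branch 1.1.2.1.1 (add T Z):
                    × closes — contains both Z and ~Z.
                  branch 1.1.2.1.2 (add T V):
                    × closes — contains both V and ~V.
              branch 1.1.2.2 (add T V):
                × closes — contains both V and ~V.
      branch 1.2 (add F ~(Z | V), F (U -> V)):
        F (U -> V): α-rule — add T U, F V.
        F (~(Z | V) <-> (U -> V)): β-rule — branch into T ~(Z | V), F (U -> V)  //  F ~(Z | V), T (U -> V).
          branch 1.2.1 (add T ~(Z | V), F (U -> V)):
            T ~(Z | V): α-rule — add F Z, F V.
            F (U -> V): α-rule — add T U, F V.
            F ~(Z | V): β-rule — branch into T Z  //  T V.
              branch 1.2.1.1 (add T Z):
                × closes — contains both Z and ~Z.
              branch 1.2.1.2 (add T V):
                × closes — contains both V and ~V.
          branch 1.2.2 (add F ~(Z | V), T (U -> V)):
            F ~(Z | V): β-rule — branch into T Z  //  T V.
              branch 1.2.2.1 (add T Z):
                F ~(Z | V): β-rule — branch into T Z  //  T V.
                  branch 1.2.2.1.1 (add T Z):
                    T (U -> V): β-rule — branch into F U  //  T V.
                      branch 1.2.2.1.1.1 (add F U):
                        × closes — contains both U and ~U.
                      branch 1.2.2.1.1.2 (add T V):
                        × closes — contains both V and ~V.
                  branch 1.2.2.1.2 (add T V):
                    × closes — contains both V and ~V.
              branch 1.2.2.2 (add T V):
                × closes — contains both V and ~V.
  branch 2 (add T (W | ~~Y)):
    T (~(Z | V) <-> (U -> V)): β-rule — branch into T ~(Z | V), T (U -> V)  //  F ~(Z | V), F (U -> V).
      branch 2.1 (add T ~(Z | V), T (U -> V)):
        T ~(Z | V): α-rule — add F Z, F V.
        T (W | ~~Y): β-rule — branch into T W  //  T ~~Y.
          branch 2.1.1 (add T W):
            × closes — contains both W and ~W.
          branch 2.1.2 (add T ~~Y):
            T ~~Y: drop double negation, giving T Y.
            × closes — contains both Y and ~Y.
      branch 2.2 (add F ~(Z | V), F (U -> V)):
        F (U -> V): α-rule — add T U, F V.
        T (W | ~~Y): β-rule — branch into T W  //  T ~~Y.
          branch 2.2.1 (add T W):
            × closes — contains both W and ~W.
          branch 2.2.2 (add T ~~Y):
            T ~~Y: drop double negation, giving T Y.
            × closes — contains both Y and ~Y.
All 15 branches close.
Every branch closed; the formula is unsatisfiable.

Unsatisfiable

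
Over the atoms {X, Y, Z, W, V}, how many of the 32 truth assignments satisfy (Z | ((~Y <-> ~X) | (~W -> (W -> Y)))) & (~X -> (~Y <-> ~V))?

Initial set: {((Z | ((~Y <-> ~X) | (~W -> (W -> Y)))) & (~X -> (~Y <-> ~V)))}.
((Z | ((~Y <-> ~X) | (~W -> (W -> Y)))) & (~X -> (~Y <-> ~V))): α-rule — add (Z | ((~Y <-> ~X) | (~W -> (W -> Y)))), (~X -> (~Y <-> ~V)).
(Z | ((~Y <-> ~X) | (~W -> (W -> Y)))): β-rule — branch into Z  //  ((~Y <-> ~X) | (~W -> (W -> Y))).
  branch 1 (add Z):
    (~X -> (~Y <-> ~V)): β-rule — branch into ~~X  //  (~Y <-> ~V).
      branch 1.1 (add ~~X):
        ○ open, literals {X=true, Z=true}.
      branch 1.2 (add (~Y <-> ~V)):
        (~Y <-> ~V): β-rule — branch into ~Y, ~V  //  ~~Y, ~~V.
          branch 1.2.1 (add ~Y, ~V):
            ○ open, literals {V=false, Y=false, Z=true}.
          branch 1.2.2 (add ~~Y, ~~V):
            ○ open, literals {V=true, Y=true, Z=true}.
  branch 2 (add ((~Y <-> ~X) | (~W -> (W -> Y)))):
    (~X -> (~Y <-> ~V)): β-rule — branch into ~~X  //  (~Y <-> ~V).
      branch 2.1 (add ~~X):
        ((~Y <-> ~X) | (~W -> (W -> Y))): β-rule — branch into (~Y <-> ~X)  //  (~W -> (W -> Y)).
          branch 2.1.1 (add (~Y <-> ~X)):
            (~Y <-> ~X): β-rule — branch into ~Y, ~X  //  ~~Y, ~~X.
              branch 2.1.1.1 (add ~Y, ~X):
                × closes — contains both X and ~X.
              branch 2.1.1.2 (add ~~Y, ~~X):
                ○ open, literals {X=true, Y=true}.
          branch 2.1.2 (add (~W -> (W -> Y))):
            (~W -> (W -> Y)): β-rule — branch into ~~W  //  (W -> Y).
              branch 2.1.2.1 (add ~~W):
                ○ open, literals {W=true, X=true}.
              branch 2.1.2.2 (add (W -> Y)):
                (W -> Y): β-rule — branch into ~W  //  Y.
                  branch 2.1.2.2.1 (add ~W):
                    ○ open, literals {W=false, X=true}.
                  branch 2.1.2.2.2 (add Y):
                    ○ open, literals {X=true, Y=true}.
      branch 2.2 (add (~Y <-> ~V)):
        ((~Y <-> ~X) | (~W -> (W -> Y))): β-rule — branch into (~Y <-> ~X)  //  (~W -> (W -> Y)).
          branch 2.2.1 (add (~Y <-> ~X)):
            (~Y <-> ~V): β-rule — branch into ~Y, ~V  //  ~~Y, ~~V.
              branch 2.2.1.1 (add ~Y, ~V):
                (~Y <-> ~X): β-rule — branch into ~Y, ~X  //  ~~Y, ~~X.
                  branch 2.2.1.1.1 (add ~Y, ~X):
                    ○ open, literals {V=false, X=false, Y=false}.
                  branch 2.2.1.1.2 (add ~~Y, ~~X):
                    × closes — contains both Y and ~Y.
              branch 2.2.1.2 (add ~~Y, ~~V):
                (~Y <-> ~X): β-rule — branch into ~Y, ~X  //  ~~Y, ~~X.
                  branch 2.2.1.2.1 (add ~Y, ~X):
                    × closes — contains both Y and ~Y.
                  branch 2.2.1.2.2 (add ~~Y, ~~X):
                    ○ open, literals {V=true, X=true, Y=true}.
          branch 2.2.2 (add (~W -> (W -> Y))):
            (~Y <-> ~V): β-rule — branch into ~Y, ~V  //  ~~Y, ~~V.
              branch 2.2.2.1 (add ~Y, ~V):
                (~W -> (W -> Y)): β-rule — branch into ~~W  //  (W -> Y).
                  branch 2.2.2.1.1 (add ~~W):
                    ○ open, literals {V=false, W=true, Y=false}.
                  branch 2.2.2.1.2 (add (W -> Y)):
                    (W -> Y): β-rule — branch into ~W  //  Y.
                      branch 2.2.2.1.2.1 (add ~W):
                        ○ open, literals {V=false, W=false, Y=false}.
                      branch 2.2.2.1.2.2 (add Y):
                        × closes — contains both Y and ~Y.
              branch 2.2.2.2 (add ~~Y, ~~V):
                (~W -> (W -> Y)): β-rule — branch into ~~W  //  (W -> Y).
                  branch 2.2.2.2.1 (add ~~W):
                    ○ open, literals {V=true, W=true, Y=true}.
                  branch 2.2.2.2.2 (add (W -> Y)):
                    (W -> Y): β-rule — branch into ~W  //  Y.
                      branch 2.2.2.2.2.1 (add ~W):
                        ○ open, literals {V=true, W=false, Y=true}.
                      branch 2.2.2.2.2.2 (add Y):
                        ○ open, literals {V=true, Y=true}.
4 branches closed, 14 open.
Each open branch fixes some atoms; the unmentioned ones are free. Counting distinct full assignments: branch {X=true, Z=true} (Y, W, V) contributes 8 new; branch {V=false, Y=false, Z=true} (X, W) contributes 2 new; branch {V=true, Y=true, Z=true} (X, W) contributes 2 new; branch {X=true, Y=true} (Z, W, V) contributes 4 new; branch {W=true, X=true} (Y, Z, V) contributes 2 new; branch {W=false, X=true} (Y, Z, V) contributes 2 new; branch {X=true, Y=true} (Z, W, V) contributes 0 new; branch {V=false, X=false, Y=false} (Z, W) contributes 2 new; branch {V=true, X=true, Y=true} (Z, W) contributes 0 new; branch {V=false, W=true, Y=false} (X, Z) contributes 0 new; branch {V=false, W=false, Y=false} (X, Z) contributes 0 new; branch {V=true, W=true, Y=true} (X, Z) contributes 1 new; branch {V=true, W=false, Y=true} (X, Z) contributes 1 new; branch {V=true, Y=true} (X, Z, W) contributes 0 new. Total: 24.

24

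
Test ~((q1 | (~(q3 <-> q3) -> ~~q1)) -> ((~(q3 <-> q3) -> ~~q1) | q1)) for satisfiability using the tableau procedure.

Unsatisfiable

Initial set: {~((q1 | (~(q3 <-> q3) -> ~~q1)) -> ((~(q3 <-> q3) -> ~~q1) | q1))}.
~((q1 | (~(q3 <-> q3) -> ~~q1)) -> ((~(q3 <-> q3) -> ~~q1) | q1)): α-rule — add (q1 | (~(q3 <-> q3) -> ~~q1)), ~((~(q3 <-> q3) -> ~~q1) | q1).
~((~(q3 <-> q3) -> ~~q1) | q1): α-rule — add ~(~(q3 <-> q3) -> ~~q1), ~q1.
~(~(q3 <-> q3) -> ~~q1): α-rule — add ~(q3 <-> q3), ~~~q1.
~~~q1: drop double negation, giving ~q1.
(q1 | (~(q3 <-> q3) -> ~~q1)): β-rule — branch into q1  //  (~(q3 <-> q3) -> ~~q1).
  branch 1 (add q1):
    × closes — contains both q1 and ~q1.
  branch 2 (add (~(q3 <-> q3) -> ~~q1)):
    ~(q3 <-> q3): β-rule — branch into q3, ~q3  //  ~q3, q3.
      branch 2.1 (add q3, ~q3):
        × closes — contains both q3 and ~q3.
      branch 2.2 (add ~q3, q3):
        × closes — contains both q3 and ~q3.
All 3 branches close.
Every branch closed; the formula is unsatisfiable.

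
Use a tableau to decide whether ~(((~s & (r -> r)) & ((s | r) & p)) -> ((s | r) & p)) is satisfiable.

Initial set: {~(((~s & (r -> r)) & ((s | r) & p)) -> ((s | r) & p))}.
~(((~s & (r -> r)) & ((s | r) & p)) -> ((s | r) & p)): α-rule — add ((~s & (r -> r)) & ((s | r) & p)), ~((s | r) & p).
((~s & (r -> r)) & ((s | r) & p)): α-rule — add (~s & (r -> r)), ((s | r) & p).
(~s & (r -> r)): α-rule — add ~s, (r -> r).
((s | r) & p): α-rule — add (s | r), p.
~((s | r) & p): β-rule — branch into ~(s | r)  //  ~p.
  branch 1 (add ~(s | r)):
    ~(s | r): α-rule — add ~s, ~r.
    (r -> r): β-rule — branch into ~r  //  r.
      branch 1.1 (add ~r):
        (s | r): β-rule — branch into s  //  r.
          branch 1.1.1 (add s):
            × closes — contains both s and ~s.
          branch 1.1.2 (add r):
            × closes — contains both r and ~r.
      branch 1.2 (add r):
        × closes — contains both r and ~r.
  branch 2 (add ~p):
    × closes — contains both p and ~p.
All 4 branches close.
Every branch closed; the formula is unsatisfiable.

Unsatisfiable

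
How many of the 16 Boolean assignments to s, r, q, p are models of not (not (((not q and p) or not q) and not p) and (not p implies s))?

6

Initial set: {not (not (((not q and p) or not q) and not p) and (not p implies s))}.
not (not (((not q and p) or not q) and not p) and (not p implies s)): β-rule — branch into not not (((not q and p) or not q) and not p)  //  not (not p implies s).
  branch 1 (add not not (((not q and p) or not q) and not p)):
    not not (((not q and p) or not q) and not p): α-rule — add ((not q and p) or not q), not p.
    ((not q and p) or not q): β-rule — branch into (not q and p)  //  not q.
      branch 1.1 (add (not q and p)):
        (not q and p): α-rule — add not q, p.
        × closes — contains both p and not p.
      branch 1.2 (add not q):
        ○ open, literals {p=0, q=0}.
  branch 2 (add not (not p implies s)):
    not (not p implies s): α-rule — add not p, not s.
    ○ open, literals {p=0, s=0}.
1 branch closed, 2 open.
Each open branch fixes some atoms; the unmentioned ones are free. Counting distinct full assignments: branch {p=0, q=0} (s, r) contributes 4 new; branch {p=0, s=0} (r, q) contributes 2 new. Total: 6.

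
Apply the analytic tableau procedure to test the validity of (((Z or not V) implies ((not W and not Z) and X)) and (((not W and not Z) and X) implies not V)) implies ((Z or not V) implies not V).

Valid

Assume the negation and expand:
Initial set: {not ((((Z or not V) implies ((not W and not Z) and X)) and (((not W and not Z) and X) implies not V)) implies ((Z or not V) implies not V))}.
not ((((Z or not V) implies ((not W and not Z) and X)) and (((not W and not Z) and X) implies not V)) implies ((Z or not V) implies not V)): α-rule — add (((Z or not V) implies ((not W and not Z) and X)) and (((not W and not Z) and X) implies not V)), not ((Z or not V) implies not V).
(((Z or not V) implies ((not W and not Z) and X)) and (((not W and not Z) and X) implies not V)): α-rule — add ((Z or not V) implies ((not W and not Z) and X)), (((not W and not Z) and X) implies not V).
not ((Z or not V) implies not V): α-rule — add (Z or not V), not not V.
((Z or not V) implies ((not W and not Z) and X)): β-rule — branch into not (Z or not V)  //  ((not W and not Z) and X).
  branch 1 (add not (Z or not V)):
    not (Z or not V): α-rule — add not Z, not not V.
    (((not W and not Z) and X) implies not V): β-rule — branch into not ((not W and not Z) and X)  //  not V.
      branch 1.1 (add not ((not W and not Z) and X)):
        (Z or not V): β-rule — branch into Z  //  not V.
          branch 1.1.1 (add Z):
            × closes — contains both Z and not Z.
          branch 1.1.2 (add not V):
            × closes — contains both V and not V.
      branch 1.2 (add not V):
        × closes — contains both V and not V.
  branch 2 (add ((not W and not Z) and X)):
    ((not W and not Z) and X): α-rule — add (not W and not Z), X.
    (not W and not Z): α-rule — add not W, not Z.
    (((not W and not Z) and X) implies not V): β-rule — branch into not ((not W and not Z) and X)  //  not V.
      branch 2.1 (add not ((not W and not Z) and X)):
        (Z or not V): β-rule — branch into Z  //  not V.
          branch 2.1.1 (add Z):
            × closes — contains both Z and not Z.
          branch 2.1.2 (add not V):
            × closes — contains both V and not V.
      branch 2.2 (add not V):
        × closes — contains both V and not V.
All 6 branches close.
Every branch closed, so the negation is unsatisfiable and the formula is valid.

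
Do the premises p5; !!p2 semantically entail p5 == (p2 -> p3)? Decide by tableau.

Initial set: {T p5; T !!p2; F (p5 == (p2 -> p3))}.
T !!p2: drop double negation, giving T p2.
F (p5 == (p2 -> p3)): β-rule — branch into T p5, F (p2 -> p3)  //  F p5, T (p2 -> p3).
  branch 1 (add T p5, F (p2 -> p3)):
    F (p2 -> p3): α-rule — add T p2, F p3.
    ○ open, literals {p2=T, p3=F, p5=T}.
  branch 2 (add F p5, T (p2 -> p3)):
    × closes — contains both p5 and !p5.
1 branch closed, 1 open.
An open branch gives a countermodel: p2=T, p3=F, p5=T (unmentioned atoms arbitrary); the premises hold there but the conclusion fails.

No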